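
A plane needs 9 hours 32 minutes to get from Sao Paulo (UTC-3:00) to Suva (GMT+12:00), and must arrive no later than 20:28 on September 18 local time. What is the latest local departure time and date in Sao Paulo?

19:56 on Sep 17

Target arrival in UTC: 20:28 − 12:00 = 08:28 on Sep 18.
Subtract 9 hours and 32 minutes → departure 22:56 UTC on Sep 17.
Sao Paulo is UTC−3:00: 22:56 − 3:00 = 19:56 on Sep 17.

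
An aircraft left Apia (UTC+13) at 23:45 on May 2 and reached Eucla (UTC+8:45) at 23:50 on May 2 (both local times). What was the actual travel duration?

4 hours 20 minutes

Eucla is 4:15 behind Apia.
Clock-face elapsed time (ignoring zones) is 5 minutes.
Actual elapsed = 5 minutes + 4:15 = 4 hours 20 minutes.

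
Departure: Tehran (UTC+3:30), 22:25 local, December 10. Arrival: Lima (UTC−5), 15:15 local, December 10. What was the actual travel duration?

1 hour 20 minutes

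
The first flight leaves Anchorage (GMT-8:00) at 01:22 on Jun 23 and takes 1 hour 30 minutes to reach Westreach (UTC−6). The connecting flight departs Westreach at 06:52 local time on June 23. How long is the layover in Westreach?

2 hours

Convert departure to UTC: 01:22 + 8:00 = 09:22 UTC on Jun 23.
Add 1 hour 30 minutes flight time → 10:52 UTC.
Westreach is UTC−6:00, so local arrival = 10:52 − 6:00 = 04:52 on Jun 23.
Layover = 06:52 − 04:52 = 2 hours.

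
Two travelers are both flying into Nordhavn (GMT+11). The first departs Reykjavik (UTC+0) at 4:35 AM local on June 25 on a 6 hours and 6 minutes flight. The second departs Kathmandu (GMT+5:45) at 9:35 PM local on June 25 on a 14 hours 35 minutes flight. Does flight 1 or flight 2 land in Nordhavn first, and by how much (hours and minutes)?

Flight 1 departs at 4:35 AM UTC (Jun 25).
+6 hours 6 minutes → arrive 10:41 AM UTC on Jun 25.
Flight 2 in UTC: 9:35 PM − 5:45 = 3:50 PM on Jun 25.
+14 hours 35 minutes → arrive 6:25 AM UTC on Jun 26.
Flight 1 lands earlier by 19 hours 44 minutes.

the first, by 19 hours 44 minutes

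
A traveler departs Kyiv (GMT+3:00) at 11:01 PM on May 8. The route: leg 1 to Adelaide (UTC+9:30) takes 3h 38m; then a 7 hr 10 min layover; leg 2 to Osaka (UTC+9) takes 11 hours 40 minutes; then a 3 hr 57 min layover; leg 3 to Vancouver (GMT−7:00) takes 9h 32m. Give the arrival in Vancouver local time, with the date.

12:58 AM on May 10

Convert departure to UTC: 11:01 PM − 3:00 = 8:01 PM UTC on May 8.
Add 3 hours and 38 minutes leg 1 → 11:39 PM UTC.
Add 7 hours and 10 minutes layover in Adelaide → 6:49 AM UTC (May 9).
Add 11 hours and 40 minutes leg 2 → 6:29 PM UTC.
Add 3 hours 57 minutes layover in Osaka → 10:26 PM UTC.
Add 9 hours and 32 minutes leg 3 → 7:58 AM UTC (May 10).
Vancouver is UTC−7:00, so local arrival = 7:58 AM − 7:00 = 12:58 AM on May 10.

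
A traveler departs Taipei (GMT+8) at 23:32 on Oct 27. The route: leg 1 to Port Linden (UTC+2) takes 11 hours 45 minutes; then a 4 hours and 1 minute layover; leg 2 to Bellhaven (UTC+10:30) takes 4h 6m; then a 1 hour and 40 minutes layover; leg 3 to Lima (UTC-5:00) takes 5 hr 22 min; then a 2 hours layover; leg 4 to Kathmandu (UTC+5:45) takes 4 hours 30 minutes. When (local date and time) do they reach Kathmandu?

06:41 on October 29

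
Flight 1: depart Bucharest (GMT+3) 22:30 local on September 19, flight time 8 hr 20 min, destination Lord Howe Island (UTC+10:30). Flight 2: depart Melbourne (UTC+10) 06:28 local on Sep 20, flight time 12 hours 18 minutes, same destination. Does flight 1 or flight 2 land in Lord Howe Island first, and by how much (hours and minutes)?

the first, by 4 hours 56 minutes

Flight 1 in UTC: 22:30 − 3:00 = 19:30 on Sep 19.
+8 hours and 20 minutes → arrive 03:50 UTC on Sep 20.
Flight 2 in UTC: 06:28 − 10:00 = 20:28 on Sep 19.
+12 hours 18 minutes → arrive 08:46 UTC on Sep 20.
Flight 1 lands earlier by 4 hours 56 minutes.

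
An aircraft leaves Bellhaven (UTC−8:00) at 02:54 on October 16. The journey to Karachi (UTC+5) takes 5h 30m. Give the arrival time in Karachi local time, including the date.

Convert departure to UTC: 02:54 + 8:00 = 10:54 UTC on Oct 16.
Add 5 hours 30 minutes travel time → 16:24 UTC.
Karachi is UTC+5:00, so local arrival = 16:24 + 5:00 = 21:24 on Oct 16.

21:24 on October 16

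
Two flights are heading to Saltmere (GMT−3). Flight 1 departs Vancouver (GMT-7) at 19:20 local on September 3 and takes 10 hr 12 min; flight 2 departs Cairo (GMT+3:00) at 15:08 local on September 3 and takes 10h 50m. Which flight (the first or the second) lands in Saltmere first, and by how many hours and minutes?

the second, by 13 hours 34 minutes

Flight 1 in UTC: 19:20 + 7:00 = 02:20 on Sep 4.
+10 hours 12 minutes → arrive 12:32 UTC on Sep 4.
Flight 2 in UTC: 15:08 − 3:00 = 12:08 on Sep 3.
+10 hours and 50 minutes → arrive 22:58 UTC on Sep 3.
Flight 2 lands earlier by 13 hours 34 minutes.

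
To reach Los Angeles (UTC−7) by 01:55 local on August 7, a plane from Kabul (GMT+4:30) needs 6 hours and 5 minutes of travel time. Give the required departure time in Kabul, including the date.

Target arrival in UTC: 01:55 + 7:00 = 08:55 on Aug 7.
Subtract 6 hours and 5 minutes → departure 02:50 UTC on Aug 7.
Kabul is UTC+4:30: 02:50 + 4:30 = 07:20 on Aug 7.

07:20 on August 7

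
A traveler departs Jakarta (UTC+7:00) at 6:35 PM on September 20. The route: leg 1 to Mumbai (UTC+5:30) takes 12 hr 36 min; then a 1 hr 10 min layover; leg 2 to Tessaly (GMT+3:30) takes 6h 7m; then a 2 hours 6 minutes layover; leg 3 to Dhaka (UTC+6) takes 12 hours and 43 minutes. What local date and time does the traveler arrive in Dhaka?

4:17 AM on September 22

Convert departure to UTC: 6:35 PM − 7:00 = 11:35 AM UTC on Sep 20.
Add 12 hours 36 minutes leg 1 → 12:11 AM UTC (Sep 21).
Add 1 hour and 10 minutes layover in Mumbai → 1:21 AM UTC.
Add 6 hours and 7 minutes leg 2 → 7:28 AM UTC.
Add 2 hours and 6 minutes layover in Tessaly → 9:34 AM UTC.
Add 12 hours and 43 minutes leg 3 → 10:17 PM UTC.
Dhaka is UTC+6:00, so local arrival = 10:17 PM + 6:00 = 4:17 AM on Sep 22.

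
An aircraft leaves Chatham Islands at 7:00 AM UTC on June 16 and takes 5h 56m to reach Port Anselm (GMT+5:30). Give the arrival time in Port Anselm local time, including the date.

Departure is given in UTC: 7:00 AM on Jun 16.
Add 5 hours and 56 minutes → 12:56 PM UTC.
Port Anselm is UTC+5:30: 12:56 PM + 5:30 = 6:26 PM on Jun 16.

6:26 PM on June 16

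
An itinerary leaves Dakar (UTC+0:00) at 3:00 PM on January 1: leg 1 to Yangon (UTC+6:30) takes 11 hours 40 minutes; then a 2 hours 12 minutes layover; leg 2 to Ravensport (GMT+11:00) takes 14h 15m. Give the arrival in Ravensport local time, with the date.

Dakar is at UTC+0, so departure is already 3:00 PM UTC on Jan 1.
Add 11 hours and 40 minutes leg 1 → 2:40 AM UTC (Jan 2).
Add 2 hours 12 minutes layover in Yangon → 4:52 AM UTC.
Add 14 hours 15 minutes leg 2 → 7:07 PM UTC.
Ravensport is UTC+11:00, so local arrival = 7:07 PM + 11:00 = 6:07 AM on Jan 3.

6:07 AM on January 3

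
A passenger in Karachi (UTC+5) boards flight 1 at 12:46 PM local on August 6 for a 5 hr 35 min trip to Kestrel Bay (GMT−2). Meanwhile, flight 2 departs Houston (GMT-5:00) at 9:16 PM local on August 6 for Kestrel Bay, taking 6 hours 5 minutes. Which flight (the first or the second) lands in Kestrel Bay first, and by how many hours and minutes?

the first, by 19 hours

Flight 1 in UTC: 12:46 PM − 5:00 = 7:46 AM on Aug 6.
+5 hours and 35 minutes → arrive 1:21 PM UTC on Aug 6.
Flight 2 in UTC: 9:16 PM + 5:00 = 2:16 AM on Aug 7.
+6 hours 5 minutes → arrive 8:21 AM UTC on Aug 7.
Flight 1 lands earlier by 19 hours.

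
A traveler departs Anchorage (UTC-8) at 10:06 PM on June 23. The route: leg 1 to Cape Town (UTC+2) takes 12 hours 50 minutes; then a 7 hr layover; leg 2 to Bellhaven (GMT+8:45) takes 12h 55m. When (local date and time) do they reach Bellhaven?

11:36 PM on June 25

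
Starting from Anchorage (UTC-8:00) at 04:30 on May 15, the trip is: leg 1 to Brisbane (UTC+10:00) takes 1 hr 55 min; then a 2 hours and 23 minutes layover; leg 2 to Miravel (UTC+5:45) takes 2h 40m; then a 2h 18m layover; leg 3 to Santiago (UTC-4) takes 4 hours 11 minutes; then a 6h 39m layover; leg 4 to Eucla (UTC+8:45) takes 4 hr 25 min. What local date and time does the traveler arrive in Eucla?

Convert departure to UTC: 04:30 + 8:00 = 12:30 UTC on May 15.
Add 1 hour 55 minutes leg 1 → 14:25 UTC.
Add 2 hours 23 minutes layover in Brisbane → 16:48 UTC.
Add 2 hours 40 minutes leg 2 → 19:28 UTC.
Add 2 hours and 18 minutes layover in Miravel → 21:46 UTC.
Add 4 hours 11 minutes leg 3 → 01:57 UTC (May 16).
Add 6 hours 39 minutes layover in Santiago → 08:36 UTC.
Add 4 hours 25 minutes leg 4 → 13:01 UTC.
Eucla is UTC+8:45, so local arrival = 13:01 + 8:45 = 21:46 on May 16.

21:46 on May 16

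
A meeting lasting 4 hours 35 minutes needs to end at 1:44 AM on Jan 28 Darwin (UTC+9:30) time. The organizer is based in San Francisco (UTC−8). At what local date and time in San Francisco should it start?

3:39 AM on January 27

Target end time in UTC: 1:44 AM − 9:30 = 4:14 PM on Jan 27.
Subtract 4 hours 35 minutes → start 11:39 AM UTC on Jan 27.
San Francisco is UTC−8:00: 11:39 AM − 8:00 = 3:39 AM on Jan 27.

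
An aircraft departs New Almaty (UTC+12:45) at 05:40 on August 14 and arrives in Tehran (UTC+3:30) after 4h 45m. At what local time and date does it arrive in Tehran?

01:10 on Aug 14

Convert departure to UTC: 05:40 − 12:45 = 16:55 UTC on Aug 13.
Add 4 hours and 45 minutes travel time → 21:40 UTC.
Tehran is UTC+3:30, so local arrival = 21:40 + 3:30 = 01:10 on Aug 14.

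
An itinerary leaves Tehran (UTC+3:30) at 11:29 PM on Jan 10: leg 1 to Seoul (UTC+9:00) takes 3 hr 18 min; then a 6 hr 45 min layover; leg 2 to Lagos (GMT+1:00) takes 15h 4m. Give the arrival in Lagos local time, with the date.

10:06 PM on January 11

Convert departure to UTC: 11:29 PM − 3:30 = 7:59 PM UTC on Jan 10.
Add 3 hours 18 minutes leg 1 → 11:17 PM UTC.
Add 6 hours and 45 minutes layover in Seoul → 6:02 AM UTC (Jan 11).
Add 15 hours 4 minutes leg 2 → 9:06 PM UTC.
Lagos is UTC+1:00, so local arrival = 9:06 PM + 1:00 = 10:06 PM on Jan 11.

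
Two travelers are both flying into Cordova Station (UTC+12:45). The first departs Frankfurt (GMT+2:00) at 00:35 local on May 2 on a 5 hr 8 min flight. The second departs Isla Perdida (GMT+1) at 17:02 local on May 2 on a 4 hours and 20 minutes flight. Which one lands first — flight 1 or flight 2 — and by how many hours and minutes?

the first, by 16 hours 39 minutes

Flight 1 in UTC: 00:35 − 2:00 = 22:35 on May 1.
+5 hours 8 minutes → arrive 03:43 UTC on May 2.
Flight 2 in UTC: 17:02 − 1:00 = 16:02 on May 2.
+4 hours 20 minutes → arrive 20:22 UTC on May 2.
Flight 1 lands earlier by 16 hours 39 minutes.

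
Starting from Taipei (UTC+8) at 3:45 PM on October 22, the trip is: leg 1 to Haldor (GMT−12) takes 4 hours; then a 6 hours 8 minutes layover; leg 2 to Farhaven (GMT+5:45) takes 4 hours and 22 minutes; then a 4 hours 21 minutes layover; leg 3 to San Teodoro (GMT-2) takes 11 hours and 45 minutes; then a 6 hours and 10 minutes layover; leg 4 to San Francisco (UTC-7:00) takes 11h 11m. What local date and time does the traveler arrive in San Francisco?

Convert departure to UTC: 3:45 PM − 8:00 = 7:45 AM UTC on Oct 22.
Add 4 hours leg 1 → 11:45 AM UTC.
Add 6 hours 8 minutes layover in Haldor → 5:53 PM UTC.
Add 4 hours and 22 minutes leg 2 → 10:15 PM UTC.
Add 4 hours 21 minutes layover in Farhaven → 2:36 AM UTC (Oct 23).
Add 11 hours and 45 minutes leg 3 → 2:21 PM UTC.
Add 6 hours and 10 minutes layover in San Teodoro → 8:31 PM UTC.
Add 11 hours and 11 minutes leg 4 → 7:42 AM UTC (Oct 24).
San Francisco is UTC−7:00, so local arrival = 7:42 AM − 7:00 = 12:42 AM on Oct 24.

12:42 AM on October 24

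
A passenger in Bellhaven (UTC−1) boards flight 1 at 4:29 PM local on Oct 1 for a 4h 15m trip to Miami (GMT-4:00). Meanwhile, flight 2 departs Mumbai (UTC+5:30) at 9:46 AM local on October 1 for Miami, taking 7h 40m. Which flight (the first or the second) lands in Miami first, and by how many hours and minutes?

Flight 1 in UTC: 4:29 PM + 1:00 = 5:29 PM on Oct 1.
+4 hours and 15 minutes → arrive 9:44 PM UTC on Oct 1.
Flight 2 in UTC: 9:46 AM − 5:30 = 4:16 AM on Oct 1.
+7 hours 40 minutes → arrive 11:56 AM UTC on Oct 1.
Flight 2 lands earlier by 9 hours 48 minutes.

the second, by 9 hours 48 minutes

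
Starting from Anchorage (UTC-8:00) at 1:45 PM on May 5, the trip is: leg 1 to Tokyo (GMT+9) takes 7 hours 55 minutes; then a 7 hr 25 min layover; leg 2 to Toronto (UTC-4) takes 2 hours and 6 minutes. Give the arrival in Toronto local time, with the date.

11:11 AM on May 6

Convert departure to UTC: 1:45 PM + 8:00 = 9:45 PM UTC on May 5.
Add 7 hours 55 minutes leg 1 → 5:40 AM UTC (May 6).
Add 7 hours 25 minutes layover in Tokyo → 1:05 PM UTC.
Add 2 hours and 6 minutes leg 2 → 3:11 PM UTC.
Toronto is UTC−4:00, so local arrival = 3:11 PM − 4:00 = 11:11 AM on May 6.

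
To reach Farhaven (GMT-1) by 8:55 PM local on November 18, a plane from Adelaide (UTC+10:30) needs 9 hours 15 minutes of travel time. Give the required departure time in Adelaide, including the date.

Target arrival in UTC: 8:55 PM + 1:00 = 9:55 PM on Nov 18.
Subtract 9 hours and 15 minutes → departure 12:40 PM UTC on Nov 18.
Adelaide is UTC+10:30: 12:40 PM + 10:30 = 11:10 PM on Nov 18.

11:10 PM on Nov 18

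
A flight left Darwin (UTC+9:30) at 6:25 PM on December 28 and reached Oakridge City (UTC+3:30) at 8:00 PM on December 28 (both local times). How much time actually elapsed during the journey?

Departure in UTC: 6:25 PM − 9:30 = 8:55 AM on Dec 28.
Arrival in UTC: 8:00 PM − 3:30 = 4:30 PM on Dec 28.
Elapsed = 4:30 PM − 8:55 AM = 7 hours 35 minutes.

7 hours 35 minutes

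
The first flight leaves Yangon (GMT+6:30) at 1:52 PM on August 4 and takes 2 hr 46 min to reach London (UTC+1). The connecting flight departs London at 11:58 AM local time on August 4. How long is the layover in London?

50 minutes

Convert departure to UTC: 1:52 PM − 6:30 = 7:22 AM UTC on Aug 4.
Add 2 hours and 46 minutes flight time → 10:08 AM UTC.
London is UTC+1:00, so local arrival = 10:08 AM + 1:00 = 11:08 AM on Aug 4.
Layover = 11:58 AM − 11:08 AM = 50 minutes.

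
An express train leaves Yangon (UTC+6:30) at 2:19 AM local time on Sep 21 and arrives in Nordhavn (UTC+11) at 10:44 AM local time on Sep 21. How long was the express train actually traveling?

Nordhavn is 4:30 ahead of Yangon.
Clock-face elapsed time (ignoring zones) is 8 hours 25 minutes.
Actual elapsed = 8 hours 25 minutes − 4:30 = 3 hours 55 minutes.

3 hours 55 minutes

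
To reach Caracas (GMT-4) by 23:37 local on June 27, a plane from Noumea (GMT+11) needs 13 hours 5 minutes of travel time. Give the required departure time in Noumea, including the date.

01:32 on June 28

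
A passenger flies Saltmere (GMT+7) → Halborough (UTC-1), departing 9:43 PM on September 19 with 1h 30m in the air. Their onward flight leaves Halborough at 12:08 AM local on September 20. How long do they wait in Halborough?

Convert departure to UTC: 9:43 PM − 7:00 = 2:43 PM UTC on Sep 19.
Add 1 hour and 30 minutes flight time → 4:13 PM UTC.
Halborough is UTC−1:00, so local arrival = 4:13 PM − 1:00 = 3:13 PM on Sep 19.
Layover = 12:08 AM − 3:13 PM (+1 day) = 8 hours 55 minutes.

8 hours 55 minutes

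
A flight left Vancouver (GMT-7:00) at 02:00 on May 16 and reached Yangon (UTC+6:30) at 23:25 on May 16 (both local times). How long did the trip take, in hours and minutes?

7 hours 55 minutes

Yangon is 13:30 ahead of Vancouver.
Clock-face elapsed time (ignoring zones) is 21 hours 25 minutes.
Actual elapsed = 21 hours 25 minutes − 13:30 = 7 hours 55 minutes.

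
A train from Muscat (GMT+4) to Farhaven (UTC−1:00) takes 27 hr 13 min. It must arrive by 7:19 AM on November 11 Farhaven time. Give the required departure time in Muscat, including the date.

Target arrival in UTC: 7:19 AM + 1:00 = 8:19 AM on Nov 11.
Subtract 27 hours 13 minutes → departure 5:06 AM UTC on Nov 10.
Muscat is UTC+4:00: 5:06 AM + 4:00 = 9:06 AM on Nov 10.

9:06 AM on November 10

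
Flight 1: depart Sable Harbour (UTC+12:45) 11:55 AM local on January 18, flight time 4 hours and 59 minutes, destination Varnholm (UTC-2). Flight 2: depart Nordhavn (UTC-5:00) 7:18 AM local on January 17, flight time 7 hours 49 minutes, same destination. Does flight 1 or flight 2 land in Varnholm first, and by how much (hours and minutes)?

the second, by 8 hours 2 minutes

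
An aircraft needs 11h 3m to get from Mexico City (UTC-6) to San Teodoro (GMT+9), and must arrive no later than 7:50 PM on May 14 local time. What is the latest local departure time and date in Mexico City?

5:47 PM on May 13

Target arrival in UTC: 7:50 PM − 9:00 = 10:50 AM on May 14.
Subtract 11 hours and 3 minutes → departure 11:47 PM UTC on May 13.
Mexico City is UTC−6:00: 11:47 PM − 6:00 = 5:47 PM on May 13.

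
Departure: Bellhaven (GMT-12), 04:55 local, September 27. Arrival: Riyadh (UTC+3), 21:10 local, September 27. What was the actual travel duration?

Riyadh is 15:00 ahead of Bellhaven.
Clock-face elapsed time (ignoring zones) is 16 hours 15 minutes.
Actual elapsed = 16 hours 15 minutes − 15:00 = 1 hour 15 minutes.

1 hour 15 minutes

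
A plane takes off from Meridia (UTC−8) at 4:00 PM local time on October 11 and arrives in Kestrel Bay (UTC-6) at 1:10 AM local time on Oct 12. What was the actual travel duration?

7 hours 10 minutes

Departure in UTC: 4:00 PM + 8:00 = 12:00 AM on Oct 12.
Arrival in UTC: 1:10 AM + 6:00 = 7:10 AM on Oct 12.
Elapsed = 7:10 AM − 12:00 AM = 7 hours 10 minutes.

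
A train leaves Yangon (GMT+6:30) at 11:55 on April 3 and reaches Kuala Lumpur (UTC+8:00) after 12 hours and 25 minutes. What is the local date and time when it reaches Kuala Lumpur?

01:50 on April 4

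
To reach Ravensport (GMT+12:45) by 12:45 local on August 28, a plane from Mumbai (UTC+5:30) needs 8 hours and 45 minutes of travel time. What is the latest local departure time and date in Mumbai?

20:45 on August 27

Target arrival in UTC: 12:45 − 12:45 = 00:00 on Aug 28.
Subtract 8 hours 45 minutes → departure 15:15 UTC on Aug 27.
Mumbai is UTC+5:30: 15:15 + 5:30 = 20:45 on Aug 27.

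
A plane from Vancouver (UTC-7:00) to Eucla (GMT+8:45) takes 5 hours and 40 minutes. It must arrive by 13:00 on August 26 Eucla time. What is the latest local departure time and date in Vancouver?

15:35 on August 25

Target arrival in UTC: 13:00 − 8:45 = 04:15 on Aug 26.
Subtract 5 hours and 40 minutes → departure 22:35 UTC on Aug 25.
Vancouver is UTC−7:00: 22:35 − 7:00 = 15:35 on Aug 25.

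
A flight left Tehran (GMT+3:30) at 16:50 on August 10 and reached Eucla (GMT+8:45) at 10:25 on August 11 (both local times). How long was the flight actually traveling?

Departure in UTC: 16:50 − 3:30 = 13:20 on Aug 10.
Arrival in UTC: 10:25 − 8:45 = 01:40 on Aug 11.
Elapsed = 01:40 − 13:20 (+1 day) = 12 hours 20 minutes.

12 hours 20 minutes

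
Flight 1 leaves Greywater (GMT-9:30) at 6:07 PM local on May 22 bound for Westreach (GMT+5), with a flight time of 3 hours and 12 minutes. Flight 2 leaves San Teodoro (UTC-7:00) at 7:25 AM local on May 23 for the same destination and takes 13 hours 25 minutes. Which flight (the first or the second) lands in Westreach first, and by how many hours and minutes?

Flight 1 in UTC: 6:07 PM + 9:30 = 3:37 AM on May 23.
+3 hours 12 minutes → arrive 6:49 AM UTC on May 23.
Flight 2 in UTC: 7:25 AM + 7:00 = 2:25 PM on May 23.
+13 hours and 25 minutes → arrive 3:50 AM UTC on May 24.
Flight 1 lands earlier by 21 hours 1 minute.

the first, by 21 hours 1 minute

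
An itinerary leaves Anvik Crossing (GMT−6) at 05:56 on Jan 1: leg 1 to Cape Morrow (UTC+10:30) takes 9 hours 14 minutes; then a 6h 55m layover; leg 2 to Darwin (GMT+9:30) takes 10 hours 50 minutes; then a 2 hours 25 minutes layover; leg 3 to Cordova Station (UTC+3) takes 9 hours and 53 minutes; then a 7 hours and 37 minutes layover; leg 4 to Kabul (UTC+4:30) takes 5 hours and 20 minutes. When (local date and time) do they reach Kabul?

20:40 on January 3

Convert departure to UTC: 05:56 + 6:00 = 11:56 UTC on Jan 1.
Add 9 hours and 14 minutes leg 1 → 21:10 UTC.
Add 6 hours and 55 minutes layover in Cape Morrow → 04:05 UTC (Jan 2).
Add 10 hours and 50 minutes leg 2 → 14:55 UTC.
Add 2 hours and 25 minutes layover in Darwin → 17:20 UTC.
Add 9 hours 53 minutes leg 3 → 03:13 UTC (Jan 3).
Add 7 hours and 37 minutes layover in Cordova Station → 10:50 UTC.
Add 5 hours and 20 minutes leg 4 → 16:10 UTC.
Kabul is UTC+4:30, so local arrival = 16:10 + 4:30 = 20:40 on Jan 3.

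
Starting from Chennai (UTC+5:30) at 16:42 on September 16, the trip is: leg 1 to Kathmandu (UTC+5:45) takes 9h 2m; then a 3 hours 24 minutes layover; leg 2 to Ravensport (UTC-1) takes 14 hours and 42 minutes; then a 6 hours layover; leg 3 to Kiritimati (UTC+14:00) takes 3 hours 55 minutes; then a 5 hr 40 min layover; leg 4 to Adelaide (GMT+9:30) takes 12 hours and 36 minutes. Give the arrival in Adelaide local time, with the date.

04:01 on September 19

Convert departure to UTC: 16:42 − 5:30 = 11:12 UTC on Sep 16.
Add 9 hours 2 minutes leg 1 → 20:14 UTC.
Add 3 hours and 24 minutes layover in Kathmandu → 23:38 UTC.
Add 14 hours and 42 minutes leg 2 → 14:20 UTC (Sep 17).
Add 6 hours layover in Ravensport → 20:20 UTC.
Add 3 hours 55 minutes leg 3 → 00:15 UTC (Sep 18).
Add 5 hours and 40 minutes layover in Kiritimati → 05:55 UTC.
Add 12 hours 36 minutes leg 4 → 18:31 UTC.
Adelaide is UTC+9:30, so local arrival = 18:31 + 9:30 = 04:01 on Sep 19.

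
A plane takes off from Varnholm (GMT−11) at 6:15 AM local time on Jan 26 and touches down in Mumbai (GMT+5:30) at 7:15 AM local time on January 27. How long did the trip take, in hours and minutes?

8 hours 30 minutes

Departure in UTC: 6:15 AM + 11:00 = 5:15 PM on Jan 26.
Arrival in UTC: 7:15 AM − 5:30 = 1:45 AM on Jan 27.
Elapsed = 1:45 AM − 5:15 PM (+1 day) = 8 hours 30 minutes.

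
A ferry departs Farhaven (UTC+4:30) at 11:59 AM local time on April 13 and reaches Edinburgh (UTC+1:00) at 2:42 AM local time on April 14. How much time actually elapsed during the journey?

Departure in UTC: 11:59 AM − 4:30 = 7:29 AM on Apr 13.
Arrival in UTC: 2:42 AM − 1:00 = 1:42 AM on Apr 14.
Elapsed = 1:42 AM − 7:29 AM (+1 day) = 18 hours 13 minutes.

18 hours 13 minutes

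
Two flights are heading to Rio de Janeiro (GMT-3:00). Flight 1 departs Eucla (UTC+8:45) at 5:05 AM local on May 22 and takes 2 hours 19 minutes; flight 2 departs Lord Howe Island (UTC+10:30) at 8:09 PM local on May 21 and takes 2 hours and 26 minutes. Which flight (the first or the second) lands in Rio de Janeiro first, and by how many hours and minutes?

the second, by 10 hours 34 minutes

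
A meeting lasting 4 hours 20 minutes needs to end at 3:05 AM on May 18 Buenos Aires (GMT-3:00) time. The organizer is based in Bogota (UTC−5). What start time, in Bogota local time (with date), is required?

8:45 PM on May 17

Target end time in UTC: 3:05 AM + 3:00 = 6:05 AM on May 18.
Subtract 4 hours and 20 minutes → start 1:45 AM UTC on May 18.
Bogota is UTC−5:00: 1:45 AM − 5:00 = 8:45 PM on May 17.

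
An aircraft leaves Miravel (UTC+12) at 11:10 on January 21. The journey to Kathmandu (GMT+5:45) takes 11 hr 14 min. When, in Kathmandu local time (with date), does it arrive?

16:09 on Jan 21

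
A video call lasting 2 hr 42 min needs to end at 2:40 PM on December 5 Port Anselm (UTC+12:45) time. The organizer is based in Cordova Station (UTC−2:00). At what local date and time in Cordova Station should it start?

Target end time in UTC: 2:40 PM − 12:45 = 1:55 AM on Dec 5.
Subtract 2 hours 42 minutes → start 11:13 PM UTC on Dec 4.
Cordova Station is UTC−2:00: 11:13 PM − 2:00 = 9:13 PM on Dec 4.

9:13 PM on December 4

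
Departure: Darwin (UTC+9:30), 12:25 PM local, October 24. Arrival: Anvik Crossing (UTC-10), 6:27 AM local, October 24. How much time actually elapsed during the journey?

13 hours 32 minutes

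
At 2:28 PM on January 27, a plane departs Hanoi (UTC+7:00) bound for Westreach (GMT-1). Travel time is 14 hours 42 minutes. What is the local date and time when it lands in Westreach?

9:10 PM on Jan 27

Convert departure to UTC: 2:28 PM − 7:00 = 7:28 AM UTC on Jan 27.
Add 14 hours and 42 minutes travel time → 10:10 PM UTC.
Westreach is UTC−1:00, so local arrival = 10:10 PM − 1:00 = 9:10 PM on Jan 27.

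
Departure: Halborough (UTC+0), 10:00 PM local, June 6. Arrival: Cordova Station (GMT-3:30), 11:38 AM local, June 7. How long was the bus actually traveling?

17 hours 8 minutes

Cordova Station is 3:30 behind Halborough.
Clock-face elapsed time (ignoring zones) is 13 hours 38 minutes.
Actual elapsed = 13 hours 38 minutes + 3:30 = 17 hours 8 minutes.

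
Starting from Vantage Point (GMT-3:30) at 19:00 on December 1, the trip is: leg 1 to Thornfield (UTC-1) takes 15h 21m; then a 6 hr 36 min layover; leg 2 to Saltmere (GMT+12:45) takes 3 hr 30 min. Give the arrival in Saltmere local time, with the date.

Convert departure to UTC: 19:00 + 3:30 = 22:30 UTC on Dec 1.
Add 15 hours 21 minutes leg 1 → 13:51 UTC (Dec 2).
Add 6 hours 36 minutes layover in Thornfield → 20:27 UTC.
Add 3 hours 30 minutes leg 2 → 23:57 UTC.
Saltmere is UTC+12:45, so local arrival = 23:57 + 12:45 = 12:42 on Dec 3.

12:42 on Dec 3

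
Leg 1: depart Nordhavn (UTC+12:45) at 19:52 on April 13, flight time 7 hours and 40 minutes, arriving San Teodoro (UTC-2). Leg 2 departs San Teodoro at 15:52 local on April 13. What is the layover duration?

Convert departure to UTC: 19:52 − 12:45 = 07:07 UTC on Apr 13.
Add 7 hours 40 minutes flight time → 14:47 UTC.
San Teodoro is UTC−2:00, so local arrival = 14:47 − 2:00 = 12:47 on Apr 13.
Layover = 15:52 − 12:47 = 3 hours 5 minutes.

3 hours 5 minutes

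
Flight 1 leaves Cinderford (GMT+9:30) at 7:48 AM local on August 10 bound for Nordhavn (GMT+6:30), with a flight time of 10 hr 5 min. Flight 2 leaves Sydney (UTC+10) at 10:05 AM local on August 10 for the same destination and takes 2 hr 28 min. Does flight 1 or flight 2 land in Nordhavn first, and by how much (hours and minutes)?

Flight 1 in UTC: 7:48 AM − 9:30 = 10:18 PM on Aug 9.
+10 hours 5 minutes → arrive 8:23 AM UTC on Aug 10.
Flight 2 in UTC: 10:05 AM − 10:00 = 12:05 AM on Aug 10.
+2 hours and 28 minutes → arrive 2:33 AM UTC on Aug 10.
Flight 2 lands earlier by 5 hours 50 minutes.

the second, by 5 hours 50 minutes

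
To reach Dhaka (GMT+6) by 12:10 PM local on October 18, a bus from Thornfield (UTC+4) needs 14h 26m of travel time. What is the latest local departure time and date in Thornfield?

7:44 PM on October 17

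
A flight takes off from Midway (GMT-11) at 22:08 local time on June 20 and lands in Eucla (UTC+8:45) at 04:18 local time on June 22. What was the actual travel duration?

Departure in UTC: 22:08 + 11:00 = 09:08 on Jun 21.
Arrival in UTC: 04:18 − 8:45 = 19:33 on Jun 21.
Elapsed = 19:33 − 09:08 = 10 hours 25 minutes.

10 hours 25 minutes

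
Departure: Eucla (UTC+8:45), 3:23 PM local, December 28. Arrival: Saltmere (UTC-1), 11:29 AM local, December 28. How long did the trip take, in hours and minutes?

5 hours 51 minutes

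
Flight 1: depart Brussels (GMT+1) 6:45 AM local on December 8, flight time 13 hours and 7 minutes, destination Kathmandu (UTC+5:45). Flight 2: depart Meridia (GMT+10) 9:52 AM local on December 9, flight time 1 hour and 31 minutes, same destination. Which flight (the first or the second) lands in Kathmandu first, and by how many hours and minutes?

Flight 1 in UTC: 6:45 AM − 1:00 = 5:45 AM on Dec 8.
+13 hours and 7 minutes → arrive 6:52 PM UTC on Dec 8.
Flight 2 in UTC: 9:52 AM − 10:00 = 11:52 PM on Dec 8.
+1 hour and 31 minutes → arrive 1:23 AM UTC on Dec 9.
Flight 1 lands earlier by 6 hours 31 minutes.

the first, by 6 hours 31 minutes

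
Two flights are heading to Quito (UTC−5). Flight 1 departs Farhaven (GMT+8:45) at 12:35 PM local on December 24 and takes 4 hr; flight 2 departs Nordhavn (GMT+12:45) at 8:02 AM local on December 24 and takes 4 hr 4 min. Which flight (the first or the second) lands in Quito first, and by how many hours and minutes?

the second, by 8 hours 29 minutes

Flight 1 in UTC: 12:35 PM − 8:45 = 3:50 AM on Dec 24.
+4 hours → arrive 7:50 AM UTC on Dec 24.
Flight 2 in UTC: 8:02 AM − 12:45 = 7:17 PM on Dec 23.
+4 hours 4 minutes → arrive 11:21 PM UTC on Dec 23.
Flight 2 lands earlier by 8 hours 29 minutes.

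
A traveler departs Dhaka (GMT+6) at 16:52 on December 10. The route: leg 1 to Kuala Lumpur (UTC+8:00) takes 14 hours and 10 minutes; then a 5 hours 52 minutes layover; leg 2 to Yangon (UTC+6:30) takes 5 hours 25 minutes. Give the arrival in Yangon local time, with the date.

18:49 on December 11

Convert departure to UTC: 16:52 − 6:00 = 10:52 UTC on Dec 10.
Add 14 hours 10 minutes leg 1 → 01:02 UTC (Dec 11).
Add 5 hours and 52 minutes layover in Kuala Lumpur → 06:54 UTC.
Add 5 hours 25 minutes leg 2 → 12:19 UTC.
Yangon is UTC+6:30, so local arrival = 12:19 + 6:30 = 18:49 on Dec 11.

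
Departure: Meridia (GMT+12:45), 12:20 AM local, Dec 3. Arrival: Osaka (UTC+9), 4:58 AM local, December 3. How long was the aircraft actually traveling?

Osaka is 3:45 behind Meridia.
Clock-face elapsed time (ignoring zones) is 4 hours 38 minutes.
Actual elapsed = 4 hours 38 minutes + 3:45 = 8 hours 23 minutes.

8 hours 23 minutes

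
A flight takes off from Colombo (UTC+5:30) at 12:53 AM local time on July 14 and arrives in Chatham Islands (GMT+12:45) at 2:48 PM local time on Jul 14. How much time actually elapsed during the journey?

Departure in UTC: 12:53 AM − 5:30 = 7:23 PM on Jul 13.
Arrival in UTC: 2:48 PM − 12:45 = 2:03 AM on Jul 14.
Elapsed = 2:03 AM − 7:23 PM (+1 day) = 6 hours 40 minutes.

6 hours 40 minutes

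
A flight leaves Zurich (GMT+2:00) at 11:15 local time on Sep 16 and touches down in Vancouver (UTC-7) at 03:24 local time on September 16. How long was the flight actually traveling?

1 hour 9 minutes

Departure in UTC: 11:15 − 2:00 = 09:15 on Sep 16.
Arrival in UTC: 03:24 + 7:00 = 10:24 on Sep 16.
Elapsed = 10:24 − 09:15 = 1 hour 9 minutes.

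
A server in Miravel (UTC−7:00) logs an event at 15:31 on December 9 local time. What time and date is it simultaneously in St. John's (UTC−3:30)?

19:01 on December 9

St. John's is 3:30 ahead of Miravel.
Shift by the zone difference: 15:31 + 3:30 = 19:01 on Dec 9 in St. John's.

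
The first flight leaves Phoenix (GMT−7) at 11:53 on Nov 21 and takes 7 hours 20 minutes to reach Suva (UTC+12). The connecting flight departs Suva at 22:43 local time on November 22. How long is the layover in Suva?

8 hours 30 minutes

Convert departure to UTC: 11:53 + 7:00 = 18:53 UTC on Nov 21.
Add 7 hours 20 minutes flight time → 02:13 UTC (Nov 22).
Suva is UTC+12:00, so local arrival = 02:13 + 12:00 = 14:13 on Nov 22.
Layover = 22:43 − 14:13 = 8 hours 30 minutes.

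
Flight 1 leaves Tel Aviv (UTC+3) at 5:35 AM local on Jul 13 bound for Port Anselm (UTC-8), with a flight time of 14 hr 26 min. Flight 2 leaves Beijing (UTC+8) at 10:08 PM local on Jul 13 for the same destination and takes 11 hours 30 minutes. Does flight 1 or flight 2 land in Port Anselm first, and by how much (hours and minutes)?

Flight 1 in UTC: 5:35 AM − 3:00 = 2:35 AM on Jul 13.
+14 hours 26 minutes → arrive 5:01 PM UTC on Jul 13.
Flight 2 in UTC: 10:08 PM − 8:00 = 2:08 PM on Jul 13.
+11 hours 30 minutes → arrive 1:38 AM UTC on Jul 14.
Flight 1 lands earlier by 8 hours 37 minutes.

the first, by 8 hours 37 minutes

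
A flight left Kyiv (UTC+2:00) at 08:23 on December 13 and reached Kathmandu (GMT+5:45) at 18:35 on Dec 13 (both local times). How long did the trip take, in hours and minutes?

6 hours 27 minutes

Departure in UTC: 08:23 − 2:00 = 06:23 on Dec 13.
Arrival in UTC: 18:35 − 5:45 = 12:50 on Dec 13.
Elapsed = 12:50 − 06:23 = 6 hours 27 minutes.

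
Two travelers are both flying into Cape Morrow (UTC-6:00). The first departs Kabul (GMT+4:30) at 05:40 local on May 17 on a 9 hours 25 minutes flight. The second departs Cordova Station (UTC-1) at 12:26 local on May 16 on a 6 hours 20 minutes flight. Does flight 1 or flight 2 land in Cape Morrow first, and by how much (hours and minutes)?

the second, by 14 hours 49 minutes

Flight 1 in UTC: 05:40 − 4:30 = 01:10 on May 17.
+9 hours 25 minutes → arrive 10:35 UTC on May 17.
Flight 2 in UTC: 12:26 + 1:00 = 13:26 on May 16.
+6 hours and 20 minutes → arrive 19:46 UTC on May 16.
Flight 2 lands earlier by 14 hours 49 minutes.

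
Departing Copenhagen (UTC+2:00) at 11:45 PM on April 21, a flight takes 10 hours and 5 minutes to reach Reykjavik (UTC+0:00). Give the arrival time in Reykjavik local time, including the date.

Reykjavik is 2:00 behind Copenhagen.
After 10 hours and 5 minutes it is 9:50 AM (Apr 22) in Copenhagen.
Shift by the zone difference: 9:50 AM − 2:00 = 7:50 AM on Apr 22 in Reykjavik.

7:50 AM on April 22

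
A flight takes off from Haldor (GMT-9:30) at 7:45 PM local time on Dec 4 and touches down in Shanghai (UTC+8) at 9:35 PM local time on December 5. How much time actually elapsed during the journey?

8 hours 20 minutes

Shanghai is 17:30 ahead of Haldor.
Clock-face elapsed time (ignoring zones) is 25 hours 50 minutes.
Actual elapsed = 25 hours 50 minutes − 17:30 = 8 hours 20 minutes.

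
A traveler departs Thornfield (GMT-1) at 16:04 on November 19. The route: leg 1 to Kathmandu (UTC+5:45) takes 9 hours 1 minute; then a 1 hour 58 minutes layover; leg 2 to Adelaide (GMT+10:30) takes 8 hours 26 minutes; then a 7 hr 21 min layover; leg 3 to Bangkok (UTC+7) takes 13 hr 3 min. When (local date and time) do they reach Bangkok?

15:53 on November 21

Convert departure to UTC: 16:04 + 1:00 = 17:04 UTC on Nov 19.
Add 9 hours 1 minute leg 1 → 02:05 UTC (Nov 20).
Add 1 hour and 58 minutes layover in Kathmandu → 04:03 UTC.
Add 8 hours 26 minutes leg 2 → 12:29 UTC.
Add 7 hours 21 minutes layover in Adelaide → 19:50 UTC.
Add 13 hours 3 minutes leg 3 → 08:53 UTC (Nov 21).
Bangkok is UTC+7:00, so local arrival = 08:53 + 7:00 = 15:53 on Nov 21.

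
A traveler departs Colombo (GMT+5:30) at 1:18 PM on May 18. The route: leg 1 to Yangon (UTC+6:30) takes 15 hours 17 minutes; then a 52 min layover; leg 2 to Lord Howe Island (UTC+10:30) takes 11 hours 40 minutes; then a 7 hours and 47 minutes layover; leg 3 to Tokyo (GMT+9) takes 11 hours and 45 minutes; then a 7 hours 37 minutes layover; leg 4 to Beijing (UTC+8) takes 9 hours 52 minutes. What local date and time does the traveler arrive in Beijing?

8:38 AM on May 21

Convert departure to UTC: 1:18 PM − 5:30 = 7:48 AM UTC on May 18.
Add 15 hours 17 minutes leg 1 → 11:05 PM UTC.
Add 52 minutes layover in Yangon → 11:57 PM UTC.
Add 11 hours 40 minutes leg 2 → 11:37 AM UTC (May 19).
Add 7 hours 47 minutes layover in Lord Howe Island → 7:24 PM UTC.
Add 11 hours 45 minutes leg 3 → 7:09 AM UTC (May 20).
Add 7 hours 37 minutes layover in Tokyo → 2:46 PM UTC.
Add 9 hours 52 minutes leg 4 → 12:38 AM UTC (May 21).
Beijing is UTC+8:00, so local arrival = 12:38 AM + 8:00 = 8:38 AM on May 21.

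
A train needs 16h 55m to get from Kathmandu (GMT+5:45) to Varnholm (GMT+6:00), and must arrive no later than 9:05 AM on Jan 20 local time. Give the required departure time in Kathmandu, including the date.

Target arrival in UTC: 9:05 AM − 6:00 = 3:05 AM on Jan 20.
Subtract 16 hours and 55 minutes → departure 10:10 AM UTC on Jan 19.
Kathmandu is UTC+5:45: 10:10 AM + 5:45 = 3:55 PM on Jan 19.

3:55 PM on January 19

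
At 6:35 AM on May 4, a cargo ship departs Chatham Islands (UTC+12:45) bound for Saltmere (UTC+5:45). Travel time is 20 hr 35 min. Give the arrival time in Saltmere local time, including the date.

Saltmere is 7:00 behind Chatham Islands.
After 20 hours 35 minutes it is 3:10 AM (May 5) in Chatham Islands.
Shift by the zone difference: 3:10 AM − 7:00 = 8:10 PM on May 4 in Saltmere.

8:10 PM on May 4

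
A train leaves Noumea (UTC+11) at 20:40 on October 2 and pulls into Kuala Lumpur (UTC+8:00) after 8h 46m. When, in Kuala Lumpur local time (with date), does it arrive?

Convert departure to UTC: 20:40 − 11:00 = 09:40 UTC on Oct 2.
Add 8 hours 46 minutes travel time → 18:26 UTC.
Kuala Lumpur is UTC+8:00, so local arrival = 18:26 + 8:00 = 02:26 on Oct 3.

02:26 on Oct 3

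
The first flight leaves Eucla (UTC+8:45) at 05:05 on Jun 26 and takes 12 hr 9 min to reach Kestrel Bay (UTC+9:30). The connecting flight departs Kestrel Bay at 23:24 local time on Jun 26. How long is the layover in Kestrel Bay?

Convert departure to UTC: 05:05 − 8:45 = 20:20 UTC on Jun 25.
Add 12 hours and 9 minutes flight time → 08:29 UTC (Jun 26).
Kestrel Bay is UTC+9:30, so local arrival = 08:29 + 9:30 = 17:59 on Jun 26.
Layover = 23:24 − 17:59 = 5 hours 25 minutes.

5 hours 25 minutes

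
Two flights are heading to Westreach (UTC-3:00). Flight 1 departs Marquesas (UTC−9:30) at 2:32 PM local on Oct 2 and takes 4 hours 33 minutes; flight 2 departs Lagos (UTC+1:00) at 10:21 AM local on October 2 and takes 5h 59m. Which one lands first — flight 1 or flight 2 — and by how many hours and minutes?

the second, by 13 hours 15 minutes

Flight 1 in UTC: 2:32 PM + 9:30 = 12:02 AM on Oct 3.
+4 hours 33 minutes → arrive 4:35 AM UTC on Oct 3.
Flight 2 in UTC: 10:21 AM − 1:00 = 9:21 AM on Oct 2.
+5 hours and 59 minutes → arrive 3:20 PM UTC on Oct 2.
Flight 2 lands earlier by 13 hours 15 minutes.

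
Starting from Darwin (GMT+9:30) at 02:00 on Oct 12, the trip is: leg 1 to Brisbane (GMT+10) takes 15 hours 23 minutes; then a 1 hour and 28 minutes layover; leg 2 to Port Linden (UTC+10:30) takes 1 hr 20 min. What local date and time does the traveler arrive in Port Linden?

21:11 on October 12

Convert departure to UTC: 02:00 − 9:30 = 16:30 UTC on Oct 11.
Add 15 hours and 23 minutes leg 1 → 07:53 UTC (Oct 12).
Add 1 hour and 28 minutes layover in Brisbane → 09:21 UTC.
Add 1 hour and 20 minutes leg 2 → 10:41 UTC.
Port Linden is UTC+10:30, so local arrival = 10:41 + 10:30 = 21:11 on Oct 12.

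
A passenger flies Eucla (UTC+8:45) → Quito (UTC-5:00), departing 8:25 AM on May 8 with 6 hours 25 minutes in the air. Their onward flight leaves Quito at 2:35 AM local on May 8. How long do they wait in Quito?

1 hour 30 minutes

Convert departure to UTC: 8:25 AM − 8:45 = 11:40 PM UTC on May 7.
Add 6 hours and 25 minutes flight time → 6:05 AM UTC (May 8).
Quito is UTC−5:00, so local arrival = 6:05 AM − 5:00 = 1:05 AM on May 8.
Layover = 2:35 AM − 1:05 AM = 1 hour 30 minutes.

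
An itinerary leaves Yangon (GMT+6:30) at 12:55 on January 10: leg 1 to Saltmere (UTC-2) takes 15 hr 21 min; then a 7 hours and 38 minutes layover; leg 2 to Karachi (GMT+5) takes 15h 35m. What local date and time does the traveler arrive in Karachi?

01:59 on January 12

Convert departure to UTC: 12:55 − 6:30 = 06:25 UTC on Jan 10.
Add 15 hours and 21 minutes leg 1 → 21:46 UTC.
Add 7 hours 38 minutes layover in Saltmere → 05:24 UTC (Jan 11).
Add 15 hours 35 minutes leg 2 → 20:59 UTC.
Karachi is UTC+5:00, so local arrival = 20:59 + 5:00 = 01:59 on Jan 12.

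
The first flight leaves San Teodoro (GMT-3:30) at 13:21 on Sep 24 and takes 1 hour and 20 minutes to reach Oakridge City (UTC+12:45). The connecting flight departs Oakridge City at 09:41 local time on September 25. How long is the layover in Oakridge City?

Convert departure to UTC: 13:21 + 3:30 = 16:51 UTC on Sep 24.
Add 1 hour 20 minutes flight time → 18:11 UTC.
Oakridge City is UTC+12:45, so local arrival = 18:11 + 12:45 = 06:56 on Sep 25.
Layover = 09:41 − 06:56 = 2 hours 45 minutes.

2 hours 45 minutes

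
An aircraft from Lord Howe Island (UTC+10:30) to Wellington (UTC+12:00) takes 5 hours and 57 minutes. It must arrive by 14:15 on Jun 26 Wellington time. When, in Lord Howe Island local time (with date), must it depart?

06:48 on June 26

Target arrival in UTC: 14:15 − 12:00 = 02:15 on Jun 26.
Subtract 5 hours and 57 minutes → departure 20:18 UTC on Jun 25.
Lord Howe Island is UTC+10:30: 20:18 + 10:30 = 06:48 on Jun 26.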